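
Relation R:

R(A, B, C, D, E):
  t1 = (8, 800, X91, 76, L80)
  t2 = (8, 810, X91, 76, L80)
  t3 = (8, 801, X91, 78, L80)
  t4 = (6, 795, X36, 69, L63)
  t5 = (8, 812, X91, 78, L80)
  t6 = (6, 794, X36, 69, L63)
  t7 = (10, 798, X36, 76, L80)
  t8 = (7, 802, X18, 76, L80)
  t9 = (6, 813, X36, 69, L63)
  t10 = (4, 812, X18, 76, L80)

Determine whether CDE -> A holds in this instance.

No

(C=X91, D=76, E=L80): rows 1, 2 → A = 8, 8 ✓
(C=X91, D=78, E=L80): rows 3, 5 → A = 8, 8 ✓
(C=X36, D=69, E=L63): rows 4, 6, 9 → A = 6, 6, 6 ✓
(C=X36, D=76, E=L80): row 7 → A = 10 ✓
(C=X18, D=76, E=L80): rows 8, 10 → A takes values {7, 4} — violation
Two rows agree on CDE but differ on A, so CDE -> A does not hold.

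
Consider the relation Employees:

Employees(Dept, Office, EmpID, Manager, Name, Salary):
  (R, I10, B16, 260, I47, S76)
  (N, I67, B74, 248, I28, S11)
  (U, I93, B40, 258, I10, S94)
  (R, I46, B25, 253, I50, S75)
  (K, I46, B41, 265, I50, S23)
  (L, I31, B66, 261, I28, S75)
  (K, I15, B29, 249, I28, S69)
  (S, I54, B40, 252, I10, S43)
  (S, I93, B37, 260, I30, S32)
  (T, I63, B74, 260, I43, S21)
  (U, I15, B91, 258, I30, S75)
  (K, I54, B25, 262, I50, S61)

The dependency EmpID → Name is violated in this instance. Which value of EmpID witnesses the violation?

B74

EmpID=B16: 1 row → Name = I47 ✓
EmpID=B74: 2 rows → Name takes values {I28, I43} — violation
EmpID=B40: 2 rows → Name = I10, I10 ✓
EmpID=B25: 2 rows → Name = I50, I50 ✓
EmpID=B41: 1 row → Name = I50 ✓
EmpID=B66: 1 row → Name = I28 ✓
EmpID=B29: 1 row → Name = I28 ✓
EmpID=B37: 1 row → Name = I30 ✓
EmpID=B91: 1 row → Name = I30 ✓
The only EmpID value with inconsistent Name is EmpID=B74.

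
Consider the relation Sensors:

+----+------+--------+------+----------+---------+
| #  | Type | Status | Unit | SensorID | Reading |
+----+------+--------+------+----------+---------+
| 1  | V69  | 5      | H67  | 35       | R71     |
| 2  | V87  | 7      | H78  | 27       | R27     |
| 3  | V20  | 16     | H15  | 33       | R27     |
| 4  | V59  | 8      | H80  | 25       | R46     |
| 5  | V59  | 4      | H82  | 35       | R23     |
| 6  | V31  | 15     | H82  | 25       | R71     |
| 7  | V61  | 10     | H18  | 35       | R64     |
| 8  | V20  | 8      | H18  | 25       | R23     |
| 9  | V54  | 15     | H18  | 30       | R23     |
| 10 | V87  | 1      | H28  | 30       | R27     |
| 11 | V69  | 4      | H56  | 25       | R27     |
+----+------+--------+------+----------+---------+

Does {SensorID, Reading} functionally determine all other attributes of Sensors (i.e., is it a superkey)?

Yes

All 11 rows have distinct {SensorID, Reading} values, so {SensorID, Reading} → (all attributes) holds and {SensorID, Reading} is a superkey.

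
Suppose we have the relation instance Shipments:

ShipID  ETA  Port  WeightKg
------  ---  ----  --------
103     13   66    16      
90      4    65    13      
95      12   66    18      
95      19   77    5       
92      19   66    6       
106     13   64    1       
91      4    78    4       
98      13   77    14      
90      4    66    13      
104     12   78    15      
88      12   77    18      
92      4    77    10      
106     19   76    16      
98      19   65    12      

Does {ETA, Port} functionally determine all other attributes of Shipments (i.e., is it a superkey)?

All 14 rows have distinct {ETA, Port} values, so {ETA, Port} → (all attributes) holds and {ETA, Port} is a superkey.

Yes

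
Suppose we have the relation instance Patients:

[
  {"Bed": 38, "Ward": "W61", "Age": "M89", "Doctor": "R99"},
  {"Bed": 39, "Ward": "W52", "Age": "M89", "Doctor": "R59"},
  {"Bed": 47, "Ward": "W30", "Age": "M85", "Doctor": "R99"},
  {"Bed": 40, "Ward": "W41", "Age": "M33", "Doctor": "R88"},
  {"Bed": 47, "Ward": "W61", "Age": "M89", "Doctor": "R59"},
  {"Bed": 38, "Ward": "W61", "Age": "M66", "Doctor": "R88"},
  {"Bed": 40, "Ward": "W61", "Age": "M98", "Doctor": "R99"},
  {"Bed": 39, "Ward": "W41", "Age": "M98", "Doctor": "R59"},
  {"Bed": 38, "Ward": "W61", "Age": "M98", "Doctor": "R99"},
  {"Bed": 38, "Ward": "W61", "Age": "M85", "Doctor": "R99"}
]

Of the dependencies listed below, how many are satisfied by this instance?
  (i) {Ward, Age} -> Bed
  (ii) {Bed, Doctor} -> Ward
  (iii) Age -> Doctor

0

(i) {Ward, Age} -> Bed: (Ward=W61, Age=M89): 2 rows → Bed takes values {38, 47} — violation; (Ward=W61, Age=M98): 2 rows → Bed takes values {40, 38} — violation — fails.
(ii) {Bed, Doctor} -> Ward: (Bed=39, Doctor=R59): 2 rows → Ward takes values {W52, W41} — violation — fails.
(iii) Age -> Doctor: Age=M89: 3 rows → Doctor takes values {R99, R59} — violation; Age=M98: 3 rows → Doctor takes values {R99, R59} — violation — fails.
None of the 3 dependencies hold.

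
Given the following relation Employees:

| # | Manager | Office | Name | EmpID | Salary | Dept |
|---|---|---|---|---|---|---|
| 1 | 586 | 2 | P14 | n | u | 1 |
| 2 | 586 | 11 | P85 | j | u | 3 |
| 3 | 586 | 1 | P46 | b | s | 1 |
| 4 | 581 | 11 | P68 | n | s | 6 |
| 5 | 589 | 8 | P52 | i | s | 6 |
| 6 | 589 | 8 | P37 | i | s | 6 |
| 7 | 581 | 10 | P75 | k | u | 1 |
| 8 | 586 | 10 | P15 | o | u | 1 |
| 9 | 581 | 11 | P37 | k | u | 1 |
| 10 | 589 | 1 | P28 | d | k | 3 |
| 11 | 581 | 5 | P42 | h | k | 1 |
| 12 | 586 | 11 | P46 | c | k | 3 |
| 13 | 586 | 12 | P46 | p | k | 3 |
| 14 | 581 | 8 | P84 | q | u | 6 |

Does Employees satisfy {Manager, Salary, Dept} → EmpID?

(Manager=586, Salary=u, Dept=1): rows 1, 8 → EmpID takes values {n, o} — violation
(Manager=586, Salary=u, Dept=3): row 2 → EmpID = j ✓
(Manager=586, Salary=s, Dept=1): row 3 → EmpID = b ✓
(Manager=581, Salary=s, Dept=6): row 4 → EmpID = n ✓
(Manager=589, Salary=s, Dept=6): rows 5, 6 → EmpID = i, i ✓
(Manager=581, Salary=u, Dept=1): rows 7, 9 → EmpID = k, k ✓
(Manager=589, Salary=k, Dept=3): row 10 → EmpID = d ✓
(Manager=581, Salary=k, Dept=1): row 11 → EmpID = h ✓
(Manager=586, Salary=k, Dept=3): rows 12, 13 → EmpID takes values {c, p} — violation
(Manager=581, Salary=u, Dept=6): row 14 → EmpID = q ✓
Two rows agree on {Manager, Salary, Dept} but differ on EmpID, so {Manager, Salary, Dept} → EmpID does not hold.

No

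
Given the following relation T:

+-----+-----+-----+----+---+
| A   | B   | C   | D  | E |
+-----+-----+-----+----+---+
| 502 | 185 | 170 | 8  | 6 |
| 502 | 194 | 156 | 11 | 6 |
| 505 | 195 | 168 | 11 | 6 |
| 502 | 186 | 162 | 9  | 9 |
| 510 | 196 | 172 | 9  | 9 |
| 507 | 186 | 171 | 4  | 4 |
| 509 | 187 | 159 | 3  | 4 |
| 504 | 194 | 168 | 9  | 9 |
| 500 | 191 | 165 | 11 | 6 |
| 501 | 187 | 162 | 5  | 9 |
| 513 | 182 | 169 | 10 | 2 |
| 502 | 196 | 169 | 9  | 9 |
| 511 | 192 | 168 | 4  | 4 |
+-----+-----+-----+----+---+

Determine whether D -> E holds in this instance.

D=8: 1 row → E = 6 ✓
D=11: 3 rows → E = 6, 6, 6 ✓
D=9: 4 rows → E = 9, 9, 9, 9 ✓
D=4: 2 rows → E = 4, 4 ✓
D=3: 1 row → E = 4 ✓
D=5: 1 row → E = 9 ✓
D=10: 1 row → E = 2 ✓
Every D value is associated with a single E value, so D -> E holds.

Yes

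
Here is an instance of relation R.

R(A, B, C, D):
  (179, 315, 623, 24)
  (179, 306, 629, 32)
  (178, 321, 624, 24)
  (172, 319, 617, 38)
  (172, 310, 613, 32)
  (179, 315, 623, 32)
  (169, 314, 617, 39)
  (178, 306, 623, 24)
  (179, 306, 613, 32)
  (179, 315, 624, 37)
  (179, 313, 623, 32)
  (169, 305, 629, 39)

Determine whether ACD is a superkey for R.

No

Two distinct rows share (A=179, C=623, D=32), so ACD does not determine every attribute — not a superkey.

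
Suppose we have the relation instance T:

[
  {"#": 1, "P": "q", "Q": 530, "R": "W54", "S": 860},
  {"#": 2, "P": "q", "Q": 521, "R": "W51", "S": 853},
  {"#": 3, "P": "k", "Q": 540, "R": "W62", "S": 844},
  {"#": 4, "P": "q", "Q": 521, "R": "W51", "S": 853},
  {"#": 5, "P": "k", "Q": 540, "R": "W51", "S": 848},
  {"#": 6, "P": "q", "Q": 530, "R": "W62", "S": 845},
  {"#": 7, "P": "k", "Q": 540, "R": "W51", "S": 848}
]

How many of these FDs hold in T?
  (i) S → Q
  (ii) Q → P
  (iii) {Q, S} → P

(i) S → Q: every LHS value maps to a single RHS value — holds.
(ii) Q → P: every LHS value maps to a single RHS value — holds.
(iii) {Q, S} → P: every LHS value maps to a single RHS value — holds.
3 of the 3 dependencies hold.

3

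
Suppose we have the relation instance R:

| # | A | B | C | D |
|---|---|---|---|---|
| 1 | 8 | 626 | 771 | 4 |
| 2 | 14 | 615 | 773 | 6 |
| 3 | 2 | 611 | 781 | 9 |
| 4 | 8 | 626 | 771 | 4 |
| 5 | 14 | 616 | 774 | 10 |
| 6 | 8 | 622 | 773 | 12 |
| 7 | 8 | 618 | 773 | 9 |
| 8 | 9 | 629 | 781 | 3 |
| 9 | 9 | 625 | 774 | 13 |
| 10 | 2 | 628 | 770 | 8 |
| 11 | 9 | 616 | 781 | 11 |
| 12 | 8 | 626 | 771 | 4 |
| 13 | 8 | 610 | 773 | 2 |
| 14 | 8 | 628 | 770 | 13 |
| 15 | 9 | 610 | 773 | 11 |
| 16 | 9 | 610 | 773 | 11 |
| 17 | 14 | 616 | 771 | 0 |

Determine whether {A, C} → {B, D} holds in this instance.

No

(A=8, C=771): rows 1, 4, 12 → {B,D} = (626, 4), (626, 4), (626, 4) ✓
(A=14, C=773): row 2 → {B,D} = (615, 6) ✓
(A=2, C=781): row 3 → {B,D} = (611, 9) ✓
(A=14, C=774): row 5 → {B,D} = (616, 10) ✓
(A=8, C=773): rows 6, 7, 13 → {B,D} takes values {(622, 12), (618, 9), (610, 2)} — violation
(A=9, C=781): rows 8, 11 → {B,D} takes values {(629, 3), (616, 11)} — violation
(A=9, C=774): row 9 → {B,D} = (625, 13) ✓
(A=2, C=770): row 10 → {B,D} = (628, 8) ✓
(A=8, C=770): row 14 → {B,D} = (628, 13) ✓
(A=9, C=773): rows 15, 16 → {B,D} = (610, 11), (610, 11) ✓
(A=14, C=771): row 17 → {B,D} = (616, 0) ✓
Two rows agree on {A, C} but differ on {B, D}, so {A, C} → {B, D} does not hold.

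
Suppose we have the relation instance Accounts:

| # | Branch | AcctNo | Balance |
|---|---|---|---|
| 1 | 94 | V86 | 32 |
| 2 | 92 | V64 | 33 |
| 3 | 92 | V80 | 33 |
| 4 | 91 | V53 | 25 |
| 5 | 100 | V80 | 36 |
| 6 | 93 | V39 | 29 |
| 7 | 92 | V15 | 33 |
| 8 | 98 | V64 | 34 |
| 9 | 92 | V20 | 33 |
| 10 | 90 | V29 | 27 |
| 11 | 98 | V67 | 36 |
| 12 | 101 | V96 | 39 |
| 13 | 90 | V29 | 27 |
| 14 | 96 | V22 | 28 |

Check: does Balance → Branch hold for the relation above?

No

Balance=32: row 1 → Branch = 94 ✓
Balance=33: rows 2, 3, 7, 9 → Branch = 92, 92, 92, 92 ✓
Balance=25: row 4 → Branch = 91 ✓
Balance=36: rows 5, 11 → Branch takes values {100, 98} — violation
Balance=29: row 6 → Branch = 93 ✓
Balance=34: row 8 → Branch = 98 ✓
Balance=27: rows 10, 13 → Branch = 90, 90 ✓
Balance=39: row 12 → Branch = 101 ✓
Balance=28: row 14 → Branch = 96 ✓
Two rows agree on Balance but differ on Branch, so Balance → Branch does not hold.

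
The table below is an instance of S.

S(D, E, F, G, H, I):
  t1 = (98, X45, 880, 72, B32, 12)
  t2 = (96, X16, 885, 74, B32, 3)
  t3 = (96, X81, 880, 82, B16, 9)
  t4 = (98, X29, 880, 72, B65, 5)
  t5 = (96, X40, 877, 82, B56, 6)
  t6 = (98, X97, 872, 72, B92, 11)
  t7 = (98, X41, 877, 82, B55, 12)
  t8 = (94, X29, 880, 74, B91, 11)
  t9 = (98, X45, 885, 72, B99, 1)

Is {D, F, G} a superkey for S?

No

Rows 1 and 4 have the same {D, F, G} value (D=98, F=880, G=72) but are distinct tuples, so {D, F, G} does not determine every attribute — not a superkey.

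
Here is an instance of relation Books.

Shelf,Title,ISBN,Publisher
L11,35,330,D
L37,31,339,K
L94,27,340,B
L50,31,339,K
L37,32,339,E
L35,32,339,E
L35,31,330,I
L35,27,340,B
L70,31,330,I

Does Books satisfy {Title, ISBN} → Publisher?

(Title=35, ISBN=330): 1 row → Publisher = D ✓
(Title=31, ISBN=339): 2 rows → Publisher = K, K ✓
(Title=27, ISBN=340): 2 rows → Publisher = B, B ✓
(Title=32, ISBN=339): 2 rows → Publisher = E, E ✓
(Title=31, ISBN=330): 2 rows → Publisher = I, I ✓
Every {Title, ISBN} value is associated with a single Publisher value, so {Title, ISBN} → Publisher holds.

Yes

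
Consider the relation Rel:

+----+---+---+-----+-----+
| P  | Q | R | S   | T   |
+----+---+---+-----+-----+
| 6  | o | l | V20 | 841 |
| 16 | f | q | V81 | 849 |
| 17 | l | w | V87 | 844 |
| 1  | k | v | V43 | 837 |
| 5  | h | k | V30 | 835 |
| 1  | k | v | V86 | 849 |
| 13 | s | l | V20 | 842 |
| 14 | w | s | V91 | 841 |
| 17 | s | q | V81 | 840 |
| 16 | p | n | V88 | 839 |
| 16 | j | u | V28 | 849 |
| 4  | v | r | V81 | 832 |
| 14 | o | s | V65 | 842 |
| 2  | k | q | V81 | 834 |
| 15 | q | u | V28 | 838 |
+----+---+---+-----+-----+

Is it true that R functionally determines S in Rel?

No

R=l: 2 rows → S = V20, V20 ✓
R=q: 3 rows → S = V81, V81, V81 ✓
R=w: 1 row → S = V87 ✓
R=v: 2 rows → S takes values {V43, V86} — violation
R=k: 1 row → S = V30 ✓
R=s: 2 rows → S takes values {V91, V65} — violation
R=n: 1 row → S = V88 ✓
R=u: 2 rows → S = V28, V28 ✓
R=r: 1 row → S = V81 ✓
Two rows agree on R but differ on S, so R → S does not hold.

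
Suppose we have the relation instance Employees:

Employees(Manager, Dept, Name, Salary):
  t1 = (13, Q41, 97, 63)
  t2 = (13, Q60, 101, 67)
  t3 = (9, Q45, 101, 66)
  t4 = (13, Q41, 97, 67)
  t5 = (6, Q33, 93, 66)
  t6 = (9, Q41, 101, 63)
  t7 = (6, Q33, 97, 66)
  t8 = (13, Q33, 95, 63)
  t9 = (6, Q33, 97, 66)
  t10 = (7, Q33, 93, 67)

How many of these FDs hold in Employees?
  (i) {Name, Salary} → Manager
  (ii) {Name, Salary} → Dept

(i) {Name, Salary} → Manager: every LHS value maps to a single RHS value — holds.
(ii) {Name, Salary} → Dept: every LHS value maps to a single RHS value — holds.
2 of the 2 dependencies hold.

2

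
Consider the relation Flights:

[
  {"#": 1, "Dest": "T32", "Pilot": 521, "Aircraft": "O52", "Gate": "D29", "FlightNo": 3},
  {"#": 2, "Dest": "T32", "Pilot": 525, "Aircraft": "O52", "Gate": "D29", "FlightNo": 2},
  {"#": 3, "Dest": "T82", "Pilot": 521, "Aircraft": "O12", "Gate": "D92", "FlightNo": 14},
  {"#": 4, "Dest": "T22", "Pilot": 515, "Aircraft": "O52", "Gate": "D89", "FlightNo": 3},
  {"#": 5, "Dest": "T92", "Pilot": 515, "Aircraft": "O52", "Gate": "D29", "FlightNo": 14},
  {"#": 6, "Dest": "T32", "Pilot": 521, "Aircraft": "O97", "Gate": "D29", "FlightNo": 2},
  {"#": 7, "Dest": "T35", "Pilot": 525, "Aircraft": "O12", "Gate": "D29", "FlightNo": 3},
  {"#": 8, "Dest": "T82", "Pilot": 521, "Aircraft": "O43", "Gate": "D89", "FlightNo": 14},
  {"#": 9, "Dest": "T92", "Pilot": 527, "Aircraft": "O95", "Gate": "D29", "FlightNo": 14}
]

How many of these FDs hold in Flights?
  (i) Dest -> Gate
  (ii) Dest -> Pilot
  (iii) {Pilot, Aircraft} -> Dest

0

(i) Dest -> Gate: Dest=T82: rows 3, 8 → Gate takes values {D92, D89} — violation — fails.
(ii) Dest -> Pilot: Dest=T32: rows 1, 2, 6 → Pilot takes values {521, 525} — violation; Dest=T92: rows 5, 9 → Pilot takes values {515, 527} — violation — fails.
(iii) {Pilot, Aircraft} -> Dest: (Pilot=515, Aircraft=O52): rows 4, 5 → Dest takes values {T22, T92} — violation — fails.
None of the 3 dependencies hold.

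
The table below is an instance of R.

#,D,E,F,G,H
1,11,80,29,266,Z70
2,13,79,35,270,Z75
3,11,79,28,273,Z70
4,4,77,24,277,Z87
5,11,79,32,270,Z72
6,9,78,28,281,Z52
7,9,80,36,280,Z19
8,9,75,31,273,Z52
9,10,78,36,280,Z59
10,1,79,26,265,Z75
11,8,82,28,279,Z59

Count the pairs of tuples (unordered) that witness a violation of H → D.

H=Z70: all 2 rows agree on D — 0 pairs.
H=Z75: violating pairs (2,10) — 1 pair.
H=Z52: all 2 rows agree on D — 0 pairs.
H=Z59: violating pairs (9,11) — 1 pair.

2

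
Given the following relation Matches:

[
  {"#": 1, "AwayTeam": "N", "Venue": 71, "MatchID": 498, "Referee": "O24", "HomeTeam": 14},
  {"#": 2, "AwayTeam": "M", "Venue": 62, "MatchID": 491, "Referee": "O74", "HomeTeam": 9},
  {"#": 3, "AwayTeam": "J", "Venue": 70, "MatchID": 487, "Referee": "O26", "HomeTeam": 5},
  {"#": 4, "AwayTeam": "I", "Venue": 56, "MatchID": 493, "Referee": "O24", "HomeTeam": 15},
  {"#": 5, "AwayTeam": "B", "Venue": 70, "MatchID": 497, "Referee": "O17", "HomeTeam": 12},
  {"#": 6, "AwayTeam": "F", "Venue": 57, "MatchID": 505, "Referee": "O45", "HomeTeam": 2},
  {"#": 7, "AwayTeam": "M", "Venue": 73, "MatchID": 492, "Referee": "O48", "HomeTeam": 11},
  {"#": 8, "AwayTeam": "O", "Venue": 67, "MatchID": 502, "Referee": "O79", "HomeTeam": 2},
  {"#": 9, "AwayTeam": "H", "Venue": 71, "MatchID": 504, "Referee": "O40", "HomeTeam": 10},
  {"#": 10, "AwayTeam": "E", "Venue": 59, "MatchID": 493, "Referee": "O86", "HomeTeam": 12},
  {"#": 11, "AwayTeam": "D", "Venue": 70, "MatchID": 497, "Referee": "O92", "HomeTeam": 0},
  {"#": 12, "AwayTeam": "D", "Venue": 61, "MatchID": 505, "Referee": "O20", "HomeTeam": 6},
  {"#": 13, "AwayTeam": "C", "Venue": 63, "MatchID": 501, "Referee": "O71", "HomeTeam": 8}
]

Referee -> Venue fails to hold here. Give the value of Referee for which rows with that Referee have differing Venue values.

Referee=O24: rows 1, 4 → Venue takes values {71, 56} — violation
Referee=O74: row 2 → Venue = 62 ✓
Referee=O26: row 3 → Venue = 70 ✓
Referee=O17: row 5 → Venue = 70 ✓
Referee=O45: row 6 → Venue = 57 ✓
Referee=O48: row 7 → Venue = 73 ✓
Referee=O79: row 8 → Venue = 67 ✓
Referee=O40: row 9 → Venue = 71 ✓
Referee=O86: row 10 → Venue = 59 ✓
Referee=O92: row 11 → Venue = 70 ✓
Referee=O20: row 12 → Venue = 61 ✓
Referee=O71: row 13 → Venue = 63 ✓
The only Referee value with inconsistent Venue is Referee=O24.

O24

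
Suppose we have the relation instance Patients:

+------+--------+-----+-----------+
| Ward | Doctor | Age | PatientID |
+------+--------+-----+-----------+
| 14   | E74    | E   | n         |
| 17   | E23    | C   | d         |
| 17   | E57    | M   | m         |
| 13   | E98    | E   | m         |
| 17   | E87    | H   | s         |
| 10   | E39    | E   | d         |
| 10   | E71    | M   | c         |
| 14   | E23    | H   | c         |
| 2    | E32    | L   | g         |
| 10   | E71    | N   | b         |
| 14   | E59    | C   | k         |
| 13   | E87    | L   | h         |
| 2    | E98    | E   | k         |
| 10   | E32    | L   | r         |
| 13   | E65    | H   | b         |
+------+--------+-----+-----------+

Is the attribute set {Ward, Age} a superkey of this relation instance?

All 15 rows have distinct {Ward, Age} values, so {Ward, Age} → (all attributes) holds and {Ward, Age} is a superkey.

Yes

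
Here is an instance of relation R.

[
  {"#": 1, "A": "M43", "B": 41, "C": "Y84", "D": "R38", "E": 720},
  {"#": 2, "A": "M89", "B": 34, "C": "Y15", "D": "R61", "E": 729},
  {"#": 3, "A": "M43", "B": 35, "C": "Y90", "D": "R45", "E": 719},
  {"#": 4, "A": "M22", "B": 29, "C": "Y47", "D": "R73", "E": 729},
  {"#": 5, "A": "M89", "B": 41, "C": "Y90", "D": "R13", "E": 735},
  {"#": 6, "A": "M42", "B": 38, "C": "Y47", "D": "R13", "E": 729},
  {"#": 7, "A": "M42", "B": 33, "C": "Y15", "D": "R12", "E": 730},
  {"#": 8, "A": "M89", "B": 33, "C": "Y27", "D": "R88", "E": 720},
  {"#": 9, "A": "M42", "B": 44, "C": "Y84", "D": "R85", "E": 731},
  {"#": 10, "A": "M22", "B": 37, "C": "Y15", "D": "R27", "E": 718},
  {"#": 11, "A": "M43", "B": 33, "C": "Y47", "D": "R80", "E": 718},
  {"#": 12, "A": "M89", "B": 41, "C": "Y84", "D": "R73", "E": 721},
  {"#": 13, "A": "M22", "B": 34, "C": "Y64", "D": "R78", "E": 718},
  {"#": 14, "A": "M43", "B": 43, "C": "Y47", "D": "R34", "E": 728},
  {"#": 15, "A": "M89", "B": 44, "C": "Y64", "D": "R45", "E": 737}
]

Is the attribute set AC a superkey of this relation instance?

No

Rows 11 and 14 have the same AC value (A=M43, C=Y47) but are distinct tuples, so AC does not determine every attribute — not a superkey.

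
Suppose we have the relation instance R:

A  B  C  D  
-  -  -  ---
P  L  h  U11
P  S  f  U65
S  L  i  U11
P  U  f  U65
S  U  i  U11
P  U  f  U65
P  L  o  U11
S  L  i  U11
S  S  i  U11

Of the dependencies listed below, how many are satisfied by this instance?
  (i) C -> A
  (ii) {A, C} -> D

2

(i) C -> A: every LHS value maps to a single RHS value — holds.
(ii) {A, C} -> D: every LHS value maps to a single RHS value — holds.
2 of the 2 dependencies hold.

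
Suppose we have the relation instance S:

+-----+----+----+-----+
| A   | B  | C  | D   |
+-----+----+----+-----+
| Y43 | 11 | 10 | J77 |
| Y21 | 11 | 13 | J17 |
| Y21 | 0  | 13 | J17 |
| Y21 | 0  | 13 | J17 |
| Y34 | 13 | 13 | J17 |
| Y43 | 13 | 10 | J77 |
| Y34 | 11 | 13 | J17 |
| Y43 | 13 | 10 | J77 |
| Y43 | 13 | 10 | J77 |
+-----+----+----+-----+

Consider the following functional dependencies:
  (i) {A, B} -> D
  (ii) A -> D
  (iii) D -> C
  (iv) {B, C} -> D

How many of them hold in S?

4

(i) {A, B} -> D: every LHS value maps to a single RHS value — holds.
(ii) A -> D: every LHS value maps to a single RHS value — holds.
(iii) D -> C: every LHS value maps to a single RHS value — holds.
(iv) {B, C} -> D: every LHS value maps to a single RHS value — holds.
4 of the 4 dependencies hold.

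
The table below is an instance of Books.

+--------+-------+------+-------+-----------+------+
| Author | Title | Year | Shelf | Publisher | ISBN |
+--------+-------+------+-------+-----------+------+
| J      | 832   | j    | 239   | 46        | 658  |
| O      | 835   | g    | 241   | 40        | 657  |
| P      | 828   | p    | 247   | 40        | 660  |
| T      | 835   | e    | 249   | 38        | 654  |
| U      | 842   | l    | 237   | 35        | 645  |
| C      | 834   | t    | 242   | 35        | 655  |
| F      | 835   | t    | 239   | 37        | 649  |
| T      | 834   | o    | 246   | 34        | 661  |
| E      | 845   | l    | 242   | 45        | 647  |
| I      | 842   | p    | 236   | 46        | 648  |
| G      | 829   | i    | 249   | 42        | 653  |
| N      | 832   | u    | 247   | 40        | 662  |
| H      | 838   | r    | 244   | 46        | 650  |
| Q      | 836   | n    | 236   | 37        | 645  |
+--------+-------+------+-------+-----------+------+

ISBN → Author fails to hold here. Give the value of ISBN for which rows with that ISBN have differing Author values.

ISBN=658: 1 row → Author = J ✓
ISBN=657: 1 row → Author = O ✓
ISBN=660: 1 row → Author = P ✓
ISBN=654: 1 row → Author = T ✓
ISBN=645: 2 rows → Author takes values {U, Q} — violation
ISBN=655: 1 row → Author = C ✓
ISBN=649: 1 row → Author = F ✓
ISBN=661: 1 row → Author = T ✓
ISBN=647: 1 row → Author = E ✓
ISBN=648: 1 row → Author = I ✓
ISBN=653: 1 row → Author = G ✓
ISBN=662: 1 row → Author = N ✓
ISBN=650: 1 row → Author = H ✓
The only ISBN value with inconsistent Author is ISBN=645.

645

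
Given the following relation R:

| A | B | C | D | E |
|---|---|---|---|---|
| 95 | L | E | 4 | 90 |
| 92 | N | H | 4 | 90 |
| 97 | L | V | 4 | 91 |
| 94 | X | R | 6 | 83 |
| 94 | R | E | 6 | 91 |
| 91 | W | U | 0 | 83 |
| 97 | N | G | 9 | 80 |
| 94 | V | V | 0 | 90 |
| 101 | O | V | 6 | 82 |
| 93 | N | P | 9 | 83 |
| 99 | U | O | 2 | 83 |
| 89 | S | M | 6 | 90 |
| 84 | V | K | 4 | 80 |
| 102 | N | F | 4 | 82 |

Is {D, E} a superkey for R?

No

Two distinct rows share (D=4, E=90), so {D, E} does not determine every attribute — not a superkey.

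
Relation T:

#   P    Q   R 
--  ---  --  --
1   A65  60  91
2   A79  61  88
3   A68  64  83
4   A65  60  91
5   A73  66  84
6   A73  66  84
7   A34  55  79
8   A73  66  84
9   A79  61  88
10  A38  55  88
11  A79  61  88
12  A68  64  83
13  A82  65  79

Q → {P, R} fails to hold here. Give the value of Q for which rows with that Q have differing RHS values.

Q=60: rows 1, 4 → {P,R} = (A65, 91), (A65, 91) ✓
Q=61: rows 2, 9, 11 → {P,R} = (A79, 88), (A79, 88), (A79, 88) ✓
Q=64: rows 3, 12 → {P,R} = (A68, 83), (A68, 83) ✓
Q=66: rows 5, 6, 8 → {P,R} = (A73, 84), (A73, 84), (A73, 84) ✓
Q=55: rows 7, 10 → {P,R} takes values {(A34, 79), (A38, 88)} — violation
Q=65: row 13 → {P,R} = (A82, 79) ✓
The only Q value with inconsistent RHS is Q=55.

55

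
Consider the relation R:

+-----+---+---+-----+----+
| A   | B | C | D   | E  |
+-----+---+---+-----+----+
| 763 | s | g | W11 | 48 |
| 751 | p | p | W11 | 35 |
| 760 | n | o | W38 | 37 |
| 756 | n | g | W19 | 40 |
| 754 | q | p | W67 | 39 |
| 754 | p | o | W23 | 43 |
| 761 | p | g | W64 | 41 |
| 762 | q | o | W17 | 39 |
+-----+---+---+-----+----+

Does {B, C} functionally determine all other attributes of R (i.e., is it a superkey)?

All 8 rows have distinct {B, C} values, so {B, C} → (all attributes) holds and {B, C} is a superkey.

Yes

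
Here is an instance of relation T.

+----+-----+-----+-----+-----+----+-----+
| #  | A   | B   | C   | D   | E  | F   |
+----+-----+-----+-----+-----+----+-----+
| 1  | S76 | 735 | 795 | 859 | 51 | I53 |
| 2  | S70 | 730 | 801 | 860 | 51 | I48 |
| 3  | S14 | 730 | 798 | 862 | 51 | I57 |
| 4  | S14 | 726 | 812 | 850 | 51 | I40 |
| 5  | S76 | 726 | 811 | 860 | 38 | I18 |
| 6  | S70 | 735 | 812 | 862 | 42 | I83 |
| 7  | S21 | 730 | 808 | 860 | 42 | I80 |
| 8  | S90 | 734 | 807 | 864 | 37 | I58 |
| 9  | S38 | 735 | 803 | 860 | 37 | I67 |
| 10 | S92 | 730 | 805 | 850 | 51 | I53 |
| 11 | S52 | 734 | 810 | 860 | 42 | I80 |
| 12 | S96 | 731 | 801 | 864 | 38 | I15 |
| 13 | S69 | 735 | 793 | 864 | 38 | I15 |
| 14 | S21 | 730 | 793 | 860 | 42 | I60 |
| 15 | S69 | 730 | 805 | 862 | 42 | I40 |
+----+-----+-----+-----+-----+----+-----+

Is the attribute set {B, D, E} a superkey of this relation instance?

Rows 7 and 14 have the same {B, D, E} value (B=730, D=860, E=42) but are distinct tuples, so {B, D, E} does not determine every attribute — not a superkey.

No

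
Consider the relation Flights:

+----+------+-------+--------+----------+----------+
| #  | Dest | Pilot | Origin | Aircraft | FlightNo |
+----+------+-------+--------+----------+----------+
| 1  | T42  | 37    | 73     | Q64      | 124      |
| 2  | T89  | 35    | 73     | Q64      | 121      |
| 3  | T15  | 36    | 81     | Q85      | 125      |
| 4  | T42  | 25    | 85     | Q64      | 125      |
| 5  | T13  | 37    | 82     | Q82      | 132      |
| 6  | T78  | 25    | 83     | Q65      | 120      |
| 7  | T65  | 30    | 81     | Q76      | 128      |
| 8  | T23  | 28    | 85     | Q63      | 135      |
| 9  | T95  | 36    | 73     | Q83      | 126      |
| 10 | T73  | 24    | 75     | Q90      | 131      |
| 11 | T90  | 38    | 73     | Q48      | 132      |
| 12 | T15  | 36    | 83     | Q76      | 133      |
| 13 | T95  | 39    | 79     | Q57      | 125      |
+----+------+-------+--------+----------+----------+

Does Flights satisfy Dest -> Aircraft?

Dest=T42: rows 1, 4 → Aircraft = Q64, Q64 ✓
Dest=T89: row 2 → Aircraft = Q64 ✓
Dest=T15: rows 3, 12 → Aircraft takes values {Q85, Q76} — violation
Dest=T13: row 5 → Aircraft = Q82 ✓
Dest=T78: row 6 → Aircraft = Q65 ✓
Dest=T65: row 7 → Aircraft = Q76 ✓
Dest=T23: row 8 → Aircraft = Q63 ✓
Dest=T95: rows 9, 13 → Aircraft takes values {Q83, Q57} — violation
Dest=T73: row 10 → Aircraft = Q90 ✓
Dest=T90: row 11 → Aircraft = Q48 ✓
Two rows agree on Dest but differ on Aircraft, so Dest -> Aircraft does not hold.

No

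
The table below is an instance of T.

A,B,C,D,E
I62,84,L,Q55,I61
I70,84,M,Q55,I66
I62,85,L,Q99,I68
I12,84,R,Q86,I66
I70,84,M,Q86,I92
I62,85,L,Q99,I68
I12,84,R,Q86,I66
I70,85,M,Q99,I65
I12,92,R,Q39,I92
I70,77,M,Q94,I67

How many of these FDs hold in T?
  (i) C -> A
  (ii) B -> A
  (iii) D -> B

2

(i) C -> A: every LHS value maps to a single RHS value — holds.
(ii) B -> A: B=84: 5 rows → A takes values {I62, I70, I12} — violation; B=85: 3 rows → A takes values {I62, I70} — violation — fails.
(iii) D -> B: every LHS value maps to a single RHS value — holds.
2 of the 3 dependencies hold.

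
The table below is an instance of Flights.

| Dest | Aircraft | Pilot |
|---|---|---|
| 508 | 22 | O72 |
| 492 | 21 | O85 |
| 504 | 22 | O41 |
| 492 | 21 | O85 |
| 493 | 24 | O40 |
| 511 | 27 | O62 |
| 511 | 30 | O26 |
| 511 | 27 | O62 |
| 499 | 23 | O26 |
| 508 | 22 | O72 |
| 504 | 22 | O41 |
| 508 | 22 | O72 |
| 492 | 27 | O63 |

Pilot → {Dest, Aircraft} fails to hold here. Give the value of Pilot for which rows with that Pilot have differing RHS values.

O26

Pilot=O72: 3 rows → {Dest,Aircraft} = (508, 22), (508, 22), (508, 22) ✓
Pilot=O85: 2 rows → {Dest,Aircraft} = (492, 21), (492, 21) ✓
Pilot=O41: 2 rows → {Dest,Aircraft} = (504, 22), (504, 22) ✓
Pilot=O40: 1 row → {Dest,Aircraft} = (493, 24) ✓
Pilot=O62: 2 rows → {Dest,Aircraft} = (511, 27), (511, 27) ✓
Pilot=O26: 2 rows → {Dest,Aircraft} takes values {(511, 30), (499, 23)} — violation
Pilot=O63: 1 row → {Dest,Aircraft} = (492, 27) ✓
The only Pilot value with inconsistent RHS is Pilot=O26.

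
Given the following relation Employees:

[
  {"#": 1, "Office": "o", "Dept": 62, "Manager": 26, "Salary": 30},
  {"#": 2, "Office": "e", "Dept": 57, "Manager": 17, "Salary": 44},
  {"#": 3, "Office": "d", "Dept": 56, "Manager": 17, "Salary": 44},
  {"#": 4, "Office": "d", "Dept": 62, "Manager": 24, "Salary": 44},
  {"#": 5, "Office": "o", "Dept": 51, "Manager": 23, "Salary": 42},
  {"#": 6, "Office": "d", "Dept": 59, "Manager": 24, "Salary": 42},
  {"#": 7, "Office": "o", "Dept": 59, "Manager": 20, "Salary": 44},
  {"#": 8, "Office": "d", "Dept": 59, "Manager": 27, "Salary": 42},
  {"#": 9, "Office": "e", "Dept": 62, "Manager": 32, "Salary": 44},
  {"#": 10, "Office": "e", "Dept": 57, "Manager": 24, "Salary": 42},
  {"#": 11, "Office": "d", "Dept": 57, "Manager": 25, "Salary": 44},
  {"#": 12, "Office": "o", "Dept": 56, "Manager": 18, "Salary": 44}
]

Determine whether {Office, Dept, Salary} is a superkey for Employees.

No

Rows 6 and 8 have the same {Office, Dept, Salary} value (Office=d, Dept=59, Salary=42) but are distinct tuples, so {Office, Dept, Salary} does not determine every attribute — not a superkey.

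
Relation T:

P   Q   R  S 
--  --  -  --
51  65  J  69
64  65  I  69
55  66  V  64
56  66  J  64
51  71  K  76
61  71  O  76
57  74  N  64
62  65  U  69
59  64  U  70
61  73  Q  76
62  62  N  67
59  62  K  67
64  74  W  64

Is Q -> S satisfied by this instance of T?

Yes

Q=65: 3 rows → S = 69, 69, 69 ✓
Q=66: 2 rows → S = 64, 64 ✓
Q=71: 2 rows → S = 76, 76 ✓
Q=74: 2 rows → S = 64, 64 ✓
Q=64: 1 row → S = 70 ✓
Q=73: 1 row → S = 76 ✓
Q=62: 2 rows → S = 67, 67 ✓
Every Q value is associated with a single S value, so Q -> S holds.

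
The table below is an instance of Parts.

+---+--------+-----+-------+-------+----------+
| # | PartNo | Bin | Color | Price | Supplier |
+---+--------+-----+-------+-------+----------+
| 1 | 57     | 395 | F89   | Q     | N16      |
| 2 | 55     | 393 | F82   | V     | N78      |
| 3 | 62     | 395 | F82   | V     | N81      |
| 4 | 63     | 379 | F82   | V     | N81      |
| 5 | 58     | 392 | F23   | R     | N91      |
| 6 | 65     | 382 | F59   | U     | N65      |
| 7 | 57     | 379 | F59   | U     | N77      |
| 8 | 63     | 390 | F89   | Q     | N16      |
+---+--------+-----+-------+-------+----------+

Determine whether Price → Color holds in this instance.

Price=Q: rows 1, 8 → Color = F89, F89 ✓
Price=V: rows 2, 3, 4 → Color = F82, F82, F82 ✓
Price=R: row 5 → Color = F23 ✓
Price=U: rows 6, 7 → Color = F59, F59 ✓
Every Price value is associated with a single Color value, so Price → Color holds.

Yes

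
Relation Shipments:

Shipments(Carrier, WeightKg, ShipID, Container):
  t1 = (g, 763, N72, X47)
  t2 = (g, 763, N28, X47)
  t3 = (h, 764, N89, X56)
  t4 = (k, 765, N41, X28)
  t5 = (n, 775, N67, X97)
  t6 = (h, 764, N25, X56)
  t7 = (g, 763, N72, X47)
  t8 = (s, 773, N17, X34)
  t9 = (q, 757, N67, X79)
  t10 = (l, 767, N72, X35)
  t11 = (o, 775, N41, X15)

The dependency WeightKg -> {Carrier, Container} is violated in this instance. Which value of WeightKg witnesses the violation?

WeightKg=763: rows 1, 2, 7 → {Carrier,Container} = (g, X47), (g, X47), (g, X47) ✓
WeightKg=764: rows 3, 6 → {Carrier,Container} = (h, X56), (h, X56) ✓
WeightKg=765: row 4 → {Carrier,Container} = (k, X28) ✓
WeightKg=775: rows 5, 11 → {Carrier,Container} takes values {(n, X97), (o, X15)} — violation
WeightKg=773: row 8 → {Carrier,Container} = (s, X34) ✓
WeightKg=757: row 9 → {Carrier,Container} = (q, X79) ✓
WeightKg=767: row 10 → {Carrier,Container} = (l, X35) ✓
The only WeightKg value with inconsistent RHS is WeightKg=775.

775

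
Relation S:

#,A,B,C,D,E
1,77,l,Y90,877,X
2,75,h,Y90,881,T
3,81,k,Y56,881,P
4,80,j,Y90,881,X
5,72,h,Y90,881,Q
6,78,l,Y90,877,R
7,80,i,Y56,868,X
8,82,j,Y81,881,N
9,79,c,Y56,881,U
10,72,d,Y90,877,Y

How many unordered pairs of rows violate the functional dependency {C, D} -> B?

5

(C=Y90, D=877): violating pairs (1,10), (6,10) — 2 pairs.
(C=Y90, D=881): violating pairs (2,4), (4,5) — 2 pairs.
(C=Y56, D=881): violating pairs (3,9) — 1 pair.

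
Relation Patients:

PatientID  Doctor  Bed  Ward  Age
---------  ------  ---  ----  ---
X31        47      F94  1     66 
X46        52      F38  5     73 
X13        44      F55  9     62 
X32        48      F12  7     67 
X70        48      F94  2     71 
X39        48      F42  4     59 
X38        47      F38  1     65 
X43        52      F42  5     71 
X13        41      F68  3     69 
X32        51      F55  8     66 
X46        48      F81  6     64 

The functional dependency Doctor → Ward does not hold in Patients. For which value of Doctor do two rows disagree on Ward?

Doctor=47: 2 rows → Ward = 1, 1 ✓
Doctor=52: 2 rows → Ward = 5, 5 ✓
Doctor=44: 1 row → Ward = 9 ✓
Doctor=48: 4 rows → Ward takes values {7, 2, 4, 6} — violation
Doctor=41: 1 row → Ward = 3 ✓
Doctor=51: 1 row → Ward = 8 ✓
The only Doctor value with inconsistent Ward is Doctor=48.

48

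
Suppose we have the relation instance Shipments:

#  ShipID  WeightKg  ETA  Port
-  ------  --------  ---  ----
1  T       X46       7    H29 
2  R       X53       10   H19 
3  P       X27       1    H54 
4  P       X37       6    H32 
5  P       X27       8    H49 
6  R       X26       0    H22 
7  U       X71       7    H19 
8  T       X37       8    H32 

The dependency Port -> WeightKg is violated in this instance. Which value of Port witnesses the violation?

Port=H29: row 1 → WeightKg = X46 ✓
Port=H19: rows 2, 7 → WeightKg takes values {X53, X71} — violation
Port=H54: row 3 → WeightKg = X27 ✓
Port=H32: rows 4, 8 → WeightKg = X37, X37 ✓
Port=H49: row 5 → WeightKg = X27 ✓
Port=H22: row 6 → WeightKg = X26 ✓
The only Port value with inconsistent WeightKg is Port=H19.

H19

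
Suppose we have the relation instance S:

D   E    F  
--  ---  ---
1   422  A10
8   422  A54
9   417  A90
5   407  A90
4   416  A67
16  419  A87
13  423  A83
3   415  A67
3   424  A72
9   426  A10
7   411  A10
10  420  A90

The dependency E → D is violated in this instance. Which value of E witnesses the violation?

422

E=422: 2 rows → D takes values {1, 8} — violation
E=417: 1 row → D = 9 ✓
E=407: 1 row → D = 5 ✓
E=416: 1 row → D = 4 ✓
E=419: 1 row → D = 16 ✓
E=423: 1 row → D = 13 ✓
E=415: 1 row → D = 3 ✓
E=424: 1 row → D = 3 ✓
E=426: 1 row → D = 9 ✓
E=411: 1 row → D = 7 ✓
E=420: 1 row → D = 10 ✓
The only E value with inconsistent D is E=422.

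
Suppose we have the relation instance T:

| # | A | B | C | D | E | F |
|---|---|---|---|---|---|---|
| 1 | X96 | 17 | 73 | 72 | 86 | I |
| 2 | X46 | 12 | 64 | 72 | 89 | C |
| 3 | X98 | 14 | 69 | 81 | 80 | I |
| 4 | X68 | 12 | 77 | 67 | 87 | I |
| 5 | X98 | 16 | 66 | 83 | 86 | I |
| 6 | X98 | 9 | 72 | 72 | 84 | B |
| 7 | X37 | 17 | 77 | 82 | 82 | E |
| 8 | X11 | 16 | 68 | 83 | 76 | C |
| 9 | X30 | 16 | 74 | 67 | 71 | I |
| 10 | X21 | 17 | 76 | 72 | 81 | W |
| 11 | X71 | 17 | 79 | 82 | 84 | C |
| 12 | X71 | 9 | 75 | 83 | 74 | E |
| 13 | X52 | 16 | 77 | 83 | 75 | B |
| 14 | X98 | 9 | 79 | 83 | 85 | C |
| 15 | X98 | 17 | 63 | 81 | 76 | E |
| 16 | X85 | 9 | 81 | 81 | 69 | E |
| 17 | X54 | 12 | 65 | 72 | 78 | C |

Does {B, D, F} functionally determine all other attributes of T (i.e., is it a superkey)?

No

Rows 2 and 17 have the same {B, D, F} value (B=12, D=72, F=C) but are distinct tuples, so {B, D, F} does not determine every attribute — not a superkey.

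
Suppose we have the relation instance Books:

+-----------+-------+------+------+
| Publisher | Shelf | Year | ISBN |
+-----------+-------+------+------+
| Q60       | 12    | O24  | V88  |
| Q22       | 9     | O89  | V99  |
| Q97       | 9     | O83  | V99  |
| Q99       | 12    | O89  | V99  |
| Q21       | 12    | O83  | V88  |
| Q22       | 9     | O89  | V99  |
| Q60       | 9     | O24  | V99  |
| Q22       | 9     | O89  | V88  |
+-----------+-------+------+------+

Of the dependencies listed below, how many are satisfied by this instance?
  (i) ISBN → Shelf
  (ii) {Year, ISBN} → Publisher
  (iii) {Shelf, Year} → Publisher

1

(i) ISBN → Shelf: ISBN=V88: 3 rows → Shelf takes values {12, 9} — violation; ISBN=V99: 5 rows → Shelf takes values {9, 12} — violation — fails.
(ii) {Year, ISBN} → Publisher: (Year=O89, ISBN=V99): 3 rows → Publisher takes values {Q22, Q99} — violation — fails.
(iii) {Shelf, Year} → Publisher: every LHS value maps to a single RHS value — holds.
1 of the 3 dependencies holds.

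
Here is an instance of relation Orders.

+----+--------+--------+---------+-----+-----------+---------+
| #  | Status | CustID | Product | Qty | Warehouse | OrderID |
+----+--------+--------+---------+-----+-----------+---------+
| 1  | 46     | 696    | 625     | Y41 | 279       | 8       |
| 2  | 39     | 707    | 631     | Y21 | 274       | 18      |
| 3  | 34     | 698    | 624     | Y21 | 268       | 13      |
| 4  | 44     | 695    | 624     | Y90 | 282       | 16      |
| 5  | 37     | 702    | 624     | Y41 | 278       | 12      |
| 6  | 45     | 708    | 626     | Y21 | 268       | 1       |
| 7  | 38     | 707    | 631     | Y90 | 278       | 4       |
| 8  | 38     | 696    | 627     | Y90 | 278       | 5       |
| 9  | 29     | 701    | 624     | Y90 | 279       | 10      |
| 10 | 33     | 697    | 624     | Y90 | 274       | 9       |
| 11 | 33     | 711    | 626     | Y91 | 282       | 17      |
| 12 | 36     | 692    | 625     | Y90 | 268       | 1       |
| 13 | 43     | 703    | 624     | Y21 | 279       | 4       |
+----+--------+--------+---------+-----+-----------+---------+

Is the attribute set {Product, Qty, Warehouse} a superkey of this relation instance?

Yes

All 13 rows have distinct {Product, Qty, Warehouse} values, so {Product, Qty, Warehouse} → (all attributes) holds and {Product, Qty, Warehouse} is a superkey.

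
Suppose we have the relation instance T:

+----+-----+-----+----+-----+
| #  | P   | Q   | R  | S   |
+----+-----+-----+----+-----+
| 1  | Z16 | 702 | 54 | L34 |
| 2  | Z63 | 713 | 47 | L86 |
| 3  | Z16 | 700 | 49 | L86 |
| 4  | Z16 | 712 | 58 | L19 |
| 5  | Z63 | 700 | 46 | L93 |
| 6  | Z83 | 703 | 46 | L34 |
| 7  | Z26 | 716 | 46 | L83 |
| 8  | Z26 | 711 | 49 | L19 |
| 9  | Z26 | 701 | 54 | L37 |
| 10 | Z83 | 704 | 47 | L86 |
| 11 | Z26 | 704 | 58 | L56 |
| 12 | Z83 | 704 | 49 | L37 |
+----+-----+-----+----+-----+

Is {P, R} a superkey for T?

All 12 rows have distinct {P, R} values, so {P, R} → (all attributes) holds and {P, R} is a superkey.

Yes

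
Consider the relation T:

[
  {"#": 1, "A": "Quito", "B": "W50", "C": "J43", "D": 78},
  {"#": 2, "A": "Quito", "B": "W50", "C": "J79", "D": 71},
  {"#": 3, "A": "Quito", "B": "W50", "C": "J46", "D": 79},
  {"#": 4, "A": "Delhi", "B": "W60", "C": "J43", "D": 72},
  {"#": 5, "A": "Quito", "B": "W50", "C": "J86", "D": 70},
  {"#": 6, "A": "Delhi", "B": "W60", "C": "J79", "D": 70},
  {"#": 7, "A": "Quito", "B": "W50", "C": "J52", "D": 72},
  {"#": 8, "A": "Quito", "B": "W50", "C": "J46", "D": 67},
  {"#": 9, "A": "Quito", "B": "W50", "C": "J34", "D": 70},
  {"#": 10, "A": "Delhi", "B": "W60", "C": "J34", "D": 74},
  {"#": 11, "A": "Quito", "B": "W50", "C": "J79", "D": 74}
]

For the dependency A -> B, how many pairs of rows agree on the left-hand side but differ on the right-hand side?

0

A=Quito: all 8 rows agree on B — 0 pairs.
A=Delhi: all 3 rows agree on B — 0 pairs.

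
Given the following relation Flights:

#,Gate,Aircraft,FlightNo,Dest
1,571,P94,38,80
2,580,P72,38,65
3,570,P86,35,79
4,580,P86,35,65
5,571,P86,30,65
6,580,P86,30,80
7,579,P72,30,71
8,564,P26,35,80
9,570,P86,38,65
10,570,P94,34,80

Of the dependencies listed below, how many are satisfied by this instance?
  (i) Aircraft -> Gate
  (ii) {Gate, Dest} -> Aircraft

0

(i) Aircraft -> Gate: Aircraft=P94: rows 1, 10 → Gate takes values {571, 570} — violation; Aircraft=P72: rows 2, 7 → Gate takes values {580, 579} — violation; Aircraft=P86: rows 3, 4, 5, 6, 9 → Gate takes values {570, 580, 571} — violation — fails.
(ii) {Gate, Dest} -> Aircraft: (Gate=580, Dest=65): rows 2, 4 → Aircraft takes values {P72, P86} — violation — fails.
None of the 2 dependencies hold.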